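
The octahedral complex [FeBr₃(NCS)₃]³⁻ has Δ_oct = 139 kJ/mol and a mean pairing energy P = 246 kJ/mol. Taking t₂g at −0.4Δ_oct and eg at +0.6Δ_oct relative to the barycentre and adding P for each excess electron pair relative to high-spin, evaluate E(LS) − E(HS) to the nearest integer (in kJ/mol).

214

Ligand charges: 3×(-1) from Br⁻ and 3×(-1) from NCS⁻ sum to -6; with overall charge -3, Fe is +3.
Group 8 minus oxidation state +3 gives a d⁵ configuration for Fe³⁺.
High-spin d⁵ fills as t₂g³ eg² with CFSE 3(−0.4) + 2(+0.6) = 0.0Δ_oct = 0 kJ/mol.
Low-spin: t₂g⁵ eg⁰, orbital CFSE = -2.0Δ_oct = -278 kJ/mol; plus 2 excess pairs × P = +492 kJ/mol; total 214 kJ/mol.
The difference is 214 − (0) = 214 kJ/mol, so high-spin lies lower.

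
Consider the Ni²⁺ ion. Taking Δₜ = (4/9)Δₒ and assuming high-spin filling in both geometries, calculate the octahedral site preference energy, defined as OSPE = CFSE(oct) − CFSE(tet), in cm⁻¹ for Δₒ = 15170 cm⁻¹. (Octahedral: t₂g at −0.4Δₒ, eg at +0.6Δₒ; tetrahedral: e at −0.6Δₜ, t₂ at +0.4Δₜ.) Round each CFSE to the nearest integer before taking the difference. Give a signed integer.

Ni sits in group 10; removing 2 electrons leaves Ni²⁺ with 10 − 2 = 8 d electrons.
In an octahedral site d⁸ (HS) is t2g^6 e_g^2, giving CFSE(oct) = -1.2Δₒ = -18204 cm⁻¹.
In a tetrahedral site the filling is e^4 t2^4: CFSE(tet) = -0.8Δₜ = -0.8 × (4/9)(15170) = -5394 cm⁻¹.
Subtracting, OSPE = -18204 − (-5394) = -12810 cm⁻¹.

-12810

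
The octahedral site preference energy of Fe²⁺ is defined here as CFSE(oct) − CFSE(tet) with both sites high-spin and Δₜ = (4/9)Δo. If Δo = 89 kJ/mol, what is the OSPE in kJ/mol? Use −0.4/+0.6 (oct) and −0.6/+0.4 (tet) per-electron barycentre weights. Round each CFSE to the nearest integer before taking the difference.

Fe²⁺: group 8, so d-count = 8 − 2 = 6.
In an octahedral site d⁶ (HS) is t₂g⁴ eg², giving CFSE(oct) = -0.4Δo = -36 kJ/mol.
Tetrahedral e³ t₂³ gives -0.6Δₜ = -0.6 × (4/9) × 89 = -24 kJ/mol.
OSPE = CFSE(oct) − CFSE(tet) = -36 − (-24) = -12 kJ/mol.

-12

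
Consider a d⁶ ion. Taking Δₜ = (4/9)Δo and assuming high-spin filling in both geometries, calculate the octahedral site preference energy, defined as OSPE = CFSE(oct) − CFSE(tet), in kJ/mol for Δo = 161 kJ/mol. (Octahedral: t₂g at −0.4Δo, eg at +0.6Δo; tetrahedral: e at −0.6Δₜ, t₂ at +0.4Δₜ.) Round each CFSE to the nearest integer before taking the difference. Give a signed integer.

-21

Octahedral (high-spin): t2g^4 e_g^2, CFSE = 4(−0.4) + 2(+0.6) = -0.4Δo = -0.4 × 161 = -64 kJ/mol.
In a tetrahedral site the filling is e^3 t2^3: CFSE(tet) = -0.6Δₜ = -0.6 × (4/9)(161) = -43 kJ/mol.
OSPE = CFSE(oct) − CFSE(tet) = -64 − (-43) = -21 kJ/mol.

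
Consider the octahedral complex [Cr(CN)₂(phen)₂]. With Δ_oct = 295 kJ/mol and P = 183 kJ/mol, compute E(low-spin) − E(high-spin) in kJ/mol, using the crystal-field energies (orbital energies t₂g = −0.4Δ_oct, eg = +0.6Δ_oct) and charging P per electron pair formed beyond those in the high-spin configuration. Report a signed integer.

-112

Ligand charges: 2×(-1) from CN⁻ and 2×(+0) from phen sum to -2; with overall charge +0, Cr is +2.
Group 6 minus oxidation state +2 gives a d⁴ configuration for Cr²⁺.
High-spin d⁴ fills as t₂g³ eg¹ with CFSE 3(−0.4) + 1(+0.6) = -0.6Δ_oct = -177 kJ/mol.
Low-spin t₂g⁴ eg⁰ gives -1.6Δ_oct = -472 kJ/mol, but forming 1 extra pair costs 1P = 183 kJ/mol, so E(LS) = -472 + 183 = -289 kJ/mol.
The difference is -289 − (-177) = -112 kJ/mol, so low-spin lies lower.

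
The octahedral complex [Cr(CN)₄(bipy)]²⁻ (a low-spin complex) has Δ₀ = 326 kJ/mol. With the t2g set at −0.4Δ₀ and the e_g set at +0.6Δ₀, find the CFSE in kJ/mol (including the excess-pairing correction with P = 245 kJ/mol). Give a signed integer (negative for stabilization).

Ligand charges: 4×(-1) from CN⁻ and 1×(+0) from bipy sum to -4; with overall charge -2, Cr is +2.
Cr is in group 6, so Cr²⁺ is d⁴ (6 − 2 = 4).
The d⁴ electrons fill as t2g^4 e_g^0.
Orbital CFSE = 4(-0.4) + 0(0.6) = -1.6Δ₀ = -1.6 × 326 = -522 kJ/mol.
Relative to high-spin t2g^3 e_g^1 (0 paired), the low-spin configuration has 1 additional pair, contributing +1 × 245 = +245 kJ/mol.
Overall CFSE = -522 + 245 = -277 kJ/mol.

-277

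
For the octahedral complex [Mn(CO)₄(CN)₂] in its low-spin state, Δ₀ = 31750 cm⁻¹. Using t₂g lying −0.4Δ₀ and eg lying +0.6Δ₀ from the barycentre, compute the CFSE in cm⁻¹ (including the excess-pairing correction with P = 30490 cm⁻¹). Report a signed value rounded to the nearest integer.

Ligand charges: 4×(+0) from CO and 2×(-1) from CN⁻ sum to -2; with overall charge +0, Mn is +2.
Mn²⁺: group 7, so d-count = 7 − 2 = 5.
Configuration: t₂g⁵ eg⁰.
The orbital stabilization is -2.0Δ₀ = -2.0 × 31750 = -63500 cm⁻¹.
Pairing penalty: 2 pairs vs 0 in the high-spin reference → 2 extra × P = 60980 cm⁻¹.
Net CFSE = -63500 + 60980 = -2520 cm⁻¹.

-2520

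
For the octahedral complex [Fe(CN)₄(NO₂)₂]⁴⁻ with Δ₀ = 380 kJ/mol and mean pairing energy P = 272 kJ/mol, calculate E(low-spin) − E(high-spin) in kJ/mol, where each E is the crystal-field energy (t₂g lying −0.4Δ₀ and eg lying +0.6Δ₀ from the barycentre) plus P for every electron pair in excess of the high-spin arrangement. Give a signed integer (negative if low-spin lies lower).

Ligand charges: 4×(-1) from CN⁻ and 2×(-1) from NO₂⁻ sum to -6; with overall charge -4, Fe is +2.
Fe sits in group 8; removing 2 electrons leaves Fe²⁺ with 8 − 2 = 6 d electrons.
In the high-spin limit (t₂g⁴ eg²) the orbital term is -0.4Δ₀ = -152 kJ/mol, with no excess pairing.
For low-spin the configuration is t₂g⁶ eg⁰: orbital energy -2.4 × 380 = -912 kJ/mol, and 2 additional pairs relative to high-spin add 544 kJ/mol, giving -368 kJ/mol.
The difference is -368 − (-152) = -216 kJ/mol, so low-spin lies lower.

-216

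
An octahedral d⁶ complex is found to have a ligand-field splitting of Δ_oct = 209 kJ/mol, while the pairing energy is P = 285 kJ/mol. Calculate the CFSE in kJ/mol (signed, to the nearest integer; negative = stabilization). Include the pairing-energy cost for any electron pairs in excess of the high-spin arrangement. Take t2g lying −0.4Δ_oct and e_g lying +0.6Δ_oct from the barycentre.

-84

Since Δ_oct = 209 kJ/mol < P = 285 kJ/mol, the complex adopts the high-spin configuration.
Filling d⁶ accordingly: t2g^4 e_g^2.
Orbital CFSE = -0.4Δ_oct = -0.4 × 209 = -84 kJ/mol.
High-spin has no excess pairs, so no pairing correction applies.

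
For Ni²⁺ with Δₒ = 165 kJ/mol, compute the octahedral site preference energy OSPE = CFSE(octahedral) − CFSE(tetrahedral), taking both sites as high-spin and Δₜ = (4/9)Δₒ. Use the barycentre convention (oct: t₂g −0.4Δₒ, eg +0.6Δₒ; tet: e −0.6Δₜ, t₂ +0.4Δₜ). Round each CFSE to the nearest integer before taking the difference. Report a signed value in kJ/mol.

Group 10 minus oxidation state +2 gives a d⁸ configuration for Ni²⁺.
Octahedral (high-spin): t₂g⁶ eg², CFSE = 6(−0.4) + 2(+0.6) = -1.2Δₒ = -1.2 × 165 = -198 kJ/mol.
In a tetrahedral site the filling is e⁴ t₂⁴: CFSE(tet) = -0.8Δₜ = -0.8 × (4/9)(165) = -59 kJ/mol.
Subtracting, OSPE = -198 − (-59) = -139 kJ/mol.

-139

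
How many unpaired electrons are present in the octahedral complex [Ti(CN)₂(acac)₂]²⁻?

Ligand charges: 2×(-1) from CN⁻ and 2×(-1) from acac⁻ sum to -4; with overall charge -2, Ti is +2.
Ti sits in group 4; removing 2 electrons leaves Ti²⁺ with 4 − 2 = 2 d electrons.
Configuration: t₂g² eg⁰, giving 2 unpaired electrons.

2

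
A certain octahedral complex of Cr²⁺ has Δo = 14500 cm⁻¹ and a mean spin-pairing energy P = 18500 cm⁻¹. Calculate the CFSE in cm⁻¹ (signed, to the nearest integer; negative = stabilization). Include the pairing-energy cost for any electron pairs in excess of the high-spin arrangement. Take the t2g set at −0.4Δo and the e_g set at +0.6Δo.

-8700

Group 6 minus oxidation state +2 gives a d⁴ configuration for Cr²⁺.
Here Δo < P (14500 < 18500), so the high-spin state is favoured.
Configuration: t2g^3 e_g^1.
Orbital CFSE = -0.6Δo = -0.6 × 14500 = -8700 cm⁻¹.
High-spin has no excess pairs, so no pairing correction applies.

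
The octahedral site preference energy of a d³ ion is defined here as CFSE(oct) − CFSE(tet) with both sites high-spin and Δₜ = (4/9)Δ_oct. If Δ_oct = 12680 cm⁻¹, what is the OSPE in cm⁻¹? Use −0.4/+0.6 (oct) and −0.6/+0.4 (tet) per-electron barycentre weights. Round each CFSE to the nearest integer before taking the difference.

Octahedral high-spin t2g^3 e_g^0: CFSE = -1.2 × 12680 = -15216 cm⁻¹.
Tetrahedral: e^2 t2^1, CFSE = 2(−0.6) + 1(+0.4) = -0.8Δₜ = -0.8 × (4/9) × 12680 = -4508 cm⁻¹.
Subtracting, OSPE = -15216 − (-4508) = -10708 cm⁻¹.

-10708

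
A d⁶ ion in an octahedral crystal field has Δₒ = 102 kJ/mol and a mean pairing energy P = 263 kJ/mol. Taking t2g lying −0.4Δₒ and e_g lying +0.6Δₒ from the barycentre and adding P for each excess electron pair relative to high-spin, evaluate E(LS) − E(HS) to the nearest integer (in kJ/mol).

High-spin d⁶ fills as t2g^4 e_g^2 with CFSE 4(−0.4) + 2(+0.6) = -0.4Δₒ = -41 kJ/mol.
Low-spin: t2g^6 e_g^0, orbital CFSE = -2.4Δₒ = -245 kJ/mol; plus 2 excess pairs × P = +526 kJ/mol; total 281 kJ/mol.
Thus E(LS) − E(HS) = 322 kJ/mol.

322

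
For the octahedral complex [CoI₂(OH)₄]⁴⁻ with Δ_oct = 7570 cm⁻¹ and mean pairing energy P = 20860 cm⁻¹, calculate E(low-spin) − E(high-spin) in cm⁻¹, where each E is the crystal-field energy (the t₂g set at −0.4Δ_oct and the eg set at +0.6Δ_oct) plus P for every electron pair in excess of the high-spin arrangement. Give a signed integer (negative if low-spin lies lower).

Ligand charges: 2×(-1) from I⁻ and 4×(-1) from OH⁻ sum to -6; with overall charge -4, Co is +2.
Group 9 minus oxidation state +2 gives a d⁷ configuration for Co²⁺.
In the high-spin limit (t₂g⁵ eg²) the orbital term is -0.8Δ_oct = -6056 cm⁻¹, with no excess pairing.
Low-spin: t₂g⁶ eg¹, orbital CFSE = -1.8Δ_oct = -13626 cm⁻¹; plus 1 excess pair × P = +20860 cm⁻¹; total 7234 cm⁻¹.
The difference is 7234 − (-6056) = 13290 cm⁻¹, so high-spin lies lower.

13290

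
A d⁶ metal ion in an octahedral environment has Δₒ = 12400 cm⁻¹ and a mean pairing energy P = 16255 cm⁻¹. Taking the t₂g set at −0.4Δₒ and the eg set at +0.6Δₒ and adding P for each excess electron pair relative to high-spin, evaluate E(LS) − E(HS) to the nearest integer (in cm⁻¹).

In the high-spin limit (t₂g⁴ eg²) the orbital term is -0.4Δₒ = -4960 cm⁻¹, with no excess pairing.
Low-spin t₂g⁶ eg⁰ gives -2.4Δₒ = -29760 cm⁻¹, but forming 2 extra pairs costs 2P = 32510 cm⁻¹, so E(LS) = -29760 + 32510 = 2750 cm⁻¹.
E(LS) − E(HS) = 2750 − (-4960) = 7710 cm⁻¹.

7710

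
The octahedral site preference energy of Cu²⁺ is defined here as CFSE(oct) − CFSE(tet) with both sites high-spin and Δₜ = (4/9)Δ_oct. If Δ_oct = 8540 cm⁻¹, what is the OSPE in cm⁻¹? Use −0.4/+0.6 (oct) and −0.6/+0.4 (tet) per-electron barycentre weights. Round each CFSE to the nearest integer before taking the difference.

Cu²⁺: group 11, so d-count = 11 − 2 = 9.
In an octahedral site d⁹ (HS) is t2g^6 e_g^3, giving CFSE(oct) = -0.6Δ_oct = -5124 cm⁻¹.
Tetrahedral: e^4 t2^5, CFSE = 4(−0.6) + 5(+0.4) = -0.4Δₜ = -0.4 × (4/9) × 8540 = -1518 cm⁻¹.
Subtracting, OSPE = -5124 − (-1518) = -3606 cm⁻¹.

-3606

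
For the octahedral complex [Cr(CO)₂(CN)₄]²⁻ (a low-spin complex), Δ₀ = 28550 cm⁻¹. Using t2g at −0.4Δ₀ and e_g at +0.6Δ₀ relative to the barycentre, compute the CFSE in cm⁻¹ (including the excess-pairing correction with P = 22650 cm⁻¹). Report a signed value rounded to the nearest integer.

-23030

Ligand charges: 2×(+0) from CO and 4×(-1) from CN⁻ sum to -4; with overall charge -2, Cr is +2.
Cr is in group 6, so Cr²⁺ is d⁴ (6 − 2 = 4).
Configuration: t2g^4 e_g^0.
CFSE(orbital) = 4×(-0.4Δ₀) + 0×(0.6Δ₀) = -1.6Δ₀; with Δ₀ = 28550 cm⁻¹ that is -45680 cm⁻¹.
Relative to high-spin t2g^3 e_g^1 (0 paired), the low-spin configuration has 1 additional pair, contributing +1 × 22650 = +22650 cm⁻¹.
Net CFSE = -45680 + 22650 = -23030 cm⁻¹.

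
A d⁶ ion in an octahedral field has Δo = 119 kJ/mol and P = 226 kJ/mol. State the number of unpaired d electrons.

4

Δo < P, so pairing is avoided: the ground state is high-spin.
That gives t2g^4 e_g^2.
Unpaired electrons: 4.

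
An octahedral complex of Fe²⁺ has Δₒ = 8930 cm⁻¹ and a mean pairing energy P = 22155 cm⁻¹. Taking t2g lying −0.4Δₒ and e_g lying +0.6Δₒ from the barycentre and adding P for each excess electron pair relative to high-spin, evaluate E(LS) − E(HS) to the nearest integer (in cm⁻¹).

26450

Group 8 minus oxidation state +2 gives a d⁶ configuration for Fe²⁺.
In the high-spin limit (t2g^4 e_g^2) the orbital term is -0.4Δₒ = -3572 cm⁻¹, with no excess pairing.
Low-spin t2g^6 e_g^0 gives -2.4Δₒ = -21432 cm⁻¹, but forming 2 extra pairs costs 2P = 44310 cm⁻¹, so E(LS) = -21432 + 44310 = 22878 cm⁻¹.
Thus E(LS) − E(HS) = 26450 cm⁻¹.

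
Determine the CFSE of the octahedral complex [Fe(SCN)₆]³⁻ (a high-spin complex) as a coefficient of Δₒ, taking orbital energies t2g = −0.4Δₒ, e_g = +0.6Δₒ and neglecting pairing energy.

0.0 Δₒ

Each SCN⁻ contributes -1; 6 × (-1) = -6. With overall charge -3, Fe is in the +3 oxidation state.
Fe is in group 8, so Fe³⁺ is d⁵ (8 − 3 = 5).
Configuration: t2g^3 e_g^2.
CFSE = 3(-0.4Δₒ) + 2(0.6Δₒ) = -1.2Δₒ + 1.2Δₒ = 0.0Δₒ.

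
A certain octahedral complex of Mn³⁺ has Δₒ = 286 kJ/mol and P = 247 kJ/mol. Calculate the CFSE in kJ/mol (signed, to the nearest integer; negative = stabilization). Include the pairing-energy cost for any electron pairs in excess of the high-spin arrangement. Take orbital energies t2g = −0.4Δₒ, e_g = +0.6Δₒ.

Group 7 minus oxidation state +3 gives a d⁴ configuration for Mn³⁺.
Here Δₒ > P (286 > 247), so the low-spin state is favoured.
Configuration: t2g^4 e_g^0.
Orbital CFSE = -1.6Δₒ = -1.6 × 286 = -458 kJ/mol.
Excess pairs vs high-spin: 1 − 0 = 1; pairing cost = +247 kJ/mol.
Net CFSE = -458 + 247 = -211 kJ/mol.

-211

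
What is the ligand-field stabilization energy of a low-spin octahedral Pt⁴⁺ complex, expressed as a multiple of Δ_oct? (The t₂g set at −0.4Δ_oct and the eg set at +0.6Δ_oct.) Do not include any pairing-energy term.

-2.4 Δ_oct

Pt sits in group 10; removing 4 electrons leaves Pt⁴⁺ with 10 − 4 = 6 d electrons.
Configuration: t₂g⁶ eg⁰.
CFSE = 6(-0.4Δ_oct) + 0(0.6Δ_oct) = -2.4Δ_oct + 0.0Δ_oct = -2.4Δ_oct.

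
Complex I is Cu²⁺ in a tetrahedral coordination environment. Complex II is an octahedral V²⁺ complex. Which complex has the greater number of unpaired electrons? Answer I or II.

II

I: Cu sits in group 11; removing 2 electrons leaves Cu²⁺ with 11 − 2 = 9 d electrons; With tetrahedral geometry the complex is necessarily high-spin; e^4 t2^5 → 1 unpaired.
II: V²⁺: group 5, so d-count = 5 − 2 = 3; For octahedral d³ the high- and low-spin configurations coincide; t₂g³ eg⁰ → 3 unpaired.
So II has more unpaired electrons.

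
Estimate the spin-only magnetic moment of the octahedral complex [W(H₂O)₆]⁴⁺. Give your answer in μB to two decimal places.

2.83 μB

H₂O is neutral, so the +4 overall charge sits on W: oxidation state +4.
W is in group 6, so W⁴⁺ is d² (6 − 4 = 2).
Configuration: t2g^2 e_g^0 → 2 unpaired electrons.
μ(spin-only) = √[2(2+2)] = √8 ≈ 2.83 μB.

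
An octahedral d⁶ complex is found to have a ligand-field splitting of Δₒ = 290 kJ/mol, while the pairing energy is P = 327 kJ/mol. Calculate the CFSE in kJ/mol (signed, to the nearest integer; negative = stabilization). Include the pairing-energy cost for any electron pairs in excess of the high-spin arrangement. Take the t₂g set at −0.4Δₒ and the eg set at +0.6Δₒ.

With Δₒ < P the complex is high-spin.
Filling d⁶ accordingly: t₂g⁴ eg².
Orbital CFSE = -0.4Δₒ = -0.4 × 290 = -116 kJ/mol.
High-spin has no excess pairs, so no pairing correction applies.

-116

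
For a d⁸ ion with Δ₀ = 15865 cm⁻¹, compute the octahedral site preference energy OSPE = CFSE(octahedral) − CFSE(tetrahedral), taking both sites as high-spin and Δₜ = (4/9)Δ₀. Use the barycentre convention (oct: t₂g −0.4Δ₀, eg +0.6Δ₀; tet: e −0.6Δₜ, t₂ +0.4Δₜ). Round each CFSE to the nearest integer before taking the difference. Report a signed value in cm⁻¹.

In an octahedral site d⁸ (HS) is t₂g⁶ eg², giving CFSE(oct) = -1.2Δ₀ = -19038 cm⁻¹.
Tetrahedral e⁴ t₂⁴ gives -0.8Δₜ = -0.8 × (4/9) × 15865 = -5641 cm⁻¹.
OSPE = CFSE(oct) − CFSE(tet) = -19038 − (-5641) = -13397 cm⁻¹.

-13397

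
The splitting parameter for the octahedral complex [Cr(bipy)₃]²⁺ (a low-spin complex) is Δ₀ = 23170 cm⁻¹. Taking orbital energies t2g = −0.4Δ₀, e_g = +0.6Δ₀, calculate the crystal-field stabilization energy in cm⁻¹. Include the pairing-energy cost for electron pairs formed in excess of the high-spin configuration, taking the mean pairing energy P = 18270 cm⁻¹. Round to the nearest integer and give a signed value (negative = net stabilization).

bipy is neutral, so the +2 overall charge sits on Cr: oxidation state +2.
Cr sits in group 6; removing 2 electrons leaves Cr²⁺ with 6 − 2 = 4 d electrons.
Electron filling gives t2g^4 e_g^0.
Orbital CFSE = 4(-0.4) + 0(0.6) = -1.6Δ₀ = -1.6 × 23170 = -37072 cm⁻¹.
High-spin d⁴ would be t2g^3 e_g^1 with 0 pairs; low-spin has 1, so 1 excess pair costs +1P = +18270 cm⁻¹.
Overall CFSE = -37072 + 18270 = -18802 cm⁻¹.

-18802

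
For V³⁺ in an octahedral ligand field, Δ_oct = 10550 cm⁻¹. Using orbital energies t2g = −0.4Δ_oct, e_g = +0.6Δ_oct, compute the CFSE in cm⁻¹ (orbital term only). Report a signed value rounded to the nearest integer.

Group 5 minus oxidation state +3 gives a d² configuration for V³⁺.
For octahedral d² the high- and low-spin configurations coincide.
Electron filling gives t2g^2 e_g^0.
The orbital stabilization is -0.8Δ_oct = -0.8 × 10550 = -8440 cm⁻¹.

-8440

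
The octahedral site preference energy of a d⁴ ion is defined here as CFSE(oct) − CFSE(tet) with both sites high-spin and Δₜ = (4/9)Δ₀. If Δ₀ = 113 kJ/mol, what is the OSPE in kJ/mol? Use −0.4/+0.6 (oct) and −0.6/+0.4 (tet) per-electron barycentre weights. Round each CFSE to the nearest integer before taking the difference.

Octahedral (high-spin): t2g^3 e_g^1, CFSE = 3(−0.4) + 1(+0.6) = -0.6Δ₀ = -0.6 × 113 = -68 kJ/mol.
Tetrahedral e^2 t2^2 gives -0.4Δₜ = -0.4 × (4/9) × 113 = -20 kJ/mol.
OSPE = CFSE(oct) − CFSE(tet) = -68 − (-20) = -48 kJ/mol.

-48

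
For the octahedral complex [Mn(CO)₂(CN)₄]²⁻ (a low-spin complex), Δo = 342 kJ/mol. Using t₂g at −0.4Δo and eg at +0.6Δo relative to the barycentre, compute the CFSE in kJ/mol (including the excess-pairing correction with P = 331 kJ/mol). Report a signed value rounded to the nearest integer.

Ligand charges: 2×(+0) from CO and 4×(-1) from CN⁻ sum to -4; with overall charge -2, Mn is +2.
Mn sits in group 7; removing 2 electrons leaves Mn²⁺ with 7 − 2 = 5 d electrons.
Configuration: t₂g⁵ eg⁰.
CFSE(orbital) = 5×(-0.4Δo) + 0×(0.6Δo) = -2.0Δo; with Δo = 342 kJ/mol that is -684 kJ/mol.
Pairing penalty: 2 pairs vs 0 in the high-spin reference → 2 extra × P = 662 kJ/mol.
Net CFSE = -684 + 662 = -22 kJ/mol.

-22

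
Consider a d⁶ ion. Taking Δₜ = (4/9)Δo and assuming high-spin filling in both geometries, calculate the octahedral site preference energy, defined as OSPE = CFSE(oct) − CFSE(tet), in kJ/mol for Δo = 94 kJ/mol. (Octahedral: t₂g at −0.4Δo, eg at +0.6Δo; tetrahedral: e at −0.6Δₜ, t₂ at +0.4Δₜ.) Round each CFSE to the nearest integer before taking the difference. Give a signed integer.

-13

In an octahedral site d⁶ (HS) is t₂g⁴ eg², giving CFSE(oct) = -0.4Δo = -38 kJ/mol.
Tetrahedral: e³ t₂³, CFSE = 3(−0.6) + 3(+0.4) = -0.6Δₜ = -0.6 × (4/9) × 94 = -25 kJ/mol.
OSPE = -38 − (-25) = -13 kJ/mol.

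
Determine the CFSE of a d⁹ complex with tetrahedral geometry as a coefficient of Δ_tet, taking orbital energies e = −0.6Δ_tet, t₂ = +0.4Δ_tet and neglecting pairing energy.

-0.4 Δ_tet

Tetrahedral splitting is small, so the complex is high-spin.
Configuration: e⁴ t₂⁵.
CFSE = 4(-0.6Δ_tet) + 5(0.4Δ_tet) = -2.4Δ_tet + 2.0Δ_tet = -0.4Δ_tet.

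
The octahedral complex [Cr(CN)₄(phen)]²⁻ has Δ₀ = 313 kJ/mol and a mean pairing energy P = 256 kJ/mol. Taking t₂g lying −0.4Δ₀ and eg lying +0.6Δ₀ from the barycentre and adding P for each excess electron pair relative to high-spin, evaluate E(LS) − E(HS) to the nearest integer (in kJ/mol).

Ligand charges: 4×(-1) from CN⁻ and 1×(+0) from phen sum to -4; with overall charge -2, Cr is +2.
Cr sits in group 6; removing 2 electrons leaves Cr²⁺ with 6 − 2 = 4 d electrons.
High-spin: t₂g³ eg¹, CFSE = -0.6Δ₀ = -188 kJ/mol.
Low-spin: t₂g⁴ eg⁰, orbital CFSE = -1.6Δ₀ = -501 kJ/mol; plus 1 excess pair × P = +256 kJ/mol; total -245 kJ/mol.
E(LS) − E(HS) = -245 − (-188) = -57 kJ/mol.

-57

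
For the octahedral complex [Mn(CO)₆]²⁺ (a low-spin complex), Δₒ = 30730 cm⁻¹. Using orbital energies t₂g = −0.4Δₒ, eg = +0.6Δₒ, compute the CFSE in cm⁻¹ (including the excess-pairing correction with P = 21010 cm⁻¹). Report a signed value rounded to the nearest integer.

CO is neutral, so the +2 overall charge sits on Mn: oxidation state +2.
Mn sits in group 7; removing 2 electrons leaves Mn²⁺ with 7 − 2 = 5 d electrons.
Electron filling gives t₂g⁵ eg⁰.
CFSE(orbital) = 5×(-0.4Δₒ) + 0×(0.6Δₒ) = -2.0Δₒ; with Δₒ = 30730 cm⁻¹ that is -61460 cm⁻¹.
High-spin d⁵ would be t₂g³ eg² with 0 pairs; low-spin has 2, so 2 excess pairs cost +2P = +42020 cm⁻¹.
Overall CFSE = -61460 + 42020 = -19440 cm⁻¹.

-19440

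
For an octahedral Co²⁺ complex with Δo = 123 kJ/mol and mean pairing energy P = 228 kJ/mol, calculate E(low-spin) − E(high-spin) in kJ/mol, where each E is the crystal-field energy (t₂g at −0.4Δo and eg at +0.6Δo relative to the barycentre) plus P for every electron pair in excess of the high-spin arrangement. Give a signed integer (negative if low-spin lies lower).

105

Co sits in group 9; removing 2 electrons leaves Co²⁺ with 9 − 2 = 7 d electrons.
High-spin d⁷ fills as t₂g⁵ eg² with CFSE 5(−0.4) + 2(+0.6) = -0.8Δo = -98 kJ/mol.
Low-spin: t₂g⁶ eg¹, orbital CFSE = -1.8Δo = -221 kJ/mol; plus 1 excess pair × P = +228 kJ/mol; total 7 kJ/mol.
Thus E(LS) − E(HS) = 105 kJ/mol.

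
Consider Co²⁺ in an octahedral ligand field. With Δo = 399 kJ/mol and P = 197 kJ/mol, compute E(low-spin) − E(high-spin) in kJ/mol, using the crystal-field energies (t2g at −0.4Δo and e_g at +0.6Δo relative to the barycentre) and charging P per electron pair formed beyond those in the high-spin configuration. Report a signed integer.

-202

Co sits in group 9; removing 2 electrons leaves Co²⁺ with 9 − 2 = 7 d electrons.
High-spin d⁷ fills as t2g^5 e_g^2 with CFSE 5(−0.4) + 2(+0.6) = -0.8Δo = -319 kJ/mol.
Low-spin: t2g^6 e_g^1, orbital CFSE = -1.8Δo = -718 kJ/mol; plus 1 excess pair × P = +197 kJ/mol; total -521 kJ/mol.
The difference is -521 − (-319) = -202 kJ/mol, so low-spin lies lower.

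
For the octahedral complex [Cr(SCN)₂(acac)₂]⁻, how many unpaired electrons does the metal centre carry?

3

Ligand charges: 2×(-1) from SCN⁻ and 2×(-1) from acac⁻ sum to -4; with overall charge -1, Cr is +3.
Cr sits in group 6; removing 3 electrons leaves Cr³⁺ with 6 − 3 = 3 d electrons.
Configuration: t2g^3 e_g^0, giving 3 unpaired electrons.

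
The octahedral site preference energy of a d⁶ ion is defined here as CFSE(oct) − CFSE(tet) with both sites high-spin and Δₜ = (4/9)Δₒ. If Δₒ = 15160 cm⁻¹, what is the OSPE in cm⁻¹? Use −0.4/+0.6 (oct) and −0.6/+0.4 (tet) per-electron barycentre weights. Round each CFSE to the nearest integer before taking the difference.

-2021

Octahedral high-spin t₂g⁴ eg²: CFSE = -0.4 × 15160 = -6064 cm⁻¹.
Tetrahedral: e³ t₂³, CFSE = 3(−0.6) + 3(+0.4) = -0.6Δₜ = -0.6 × (4/9) × 15160 = -4043 cm⁻¹.
OSPE = CFSE(oct) − CFSE(tet) = -6064 − (-4043) = -2021 cm⁻¹.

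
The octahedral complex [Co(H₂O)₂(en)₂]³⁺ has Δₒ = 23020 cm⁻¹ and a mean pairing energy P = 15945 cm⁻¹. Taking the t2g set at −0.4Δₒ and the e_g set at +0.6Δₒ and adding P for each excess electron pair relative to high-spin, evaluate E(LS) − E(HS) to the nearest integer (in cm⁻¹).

Ligand charges: 2×(+0) from H₂O and 2×(+0) from en sum to +0; with overall charge +3, Co is +3.
Group 9 minus oxidation state +3 gives a d⁶ configuration for Co³⁺.
In the high-spin limit (t2g^4 e_g^2) the orbital term is -0.4Δₒ = -9208 cm⁻¹, with no excess pairing.
Low-spin t2g^6 e_g^0 gives -2.4Δₒ = -55248 cm⁻¹, but forming 2 extra pairs costs 2P = 31890 cm⁻¹, so E(LS) = -55248 + 31890 = -23358 cm⁻¹.
E(LS) − E(HS) = -23358 − (-9208) = -14150 cm⁻¹.

-14150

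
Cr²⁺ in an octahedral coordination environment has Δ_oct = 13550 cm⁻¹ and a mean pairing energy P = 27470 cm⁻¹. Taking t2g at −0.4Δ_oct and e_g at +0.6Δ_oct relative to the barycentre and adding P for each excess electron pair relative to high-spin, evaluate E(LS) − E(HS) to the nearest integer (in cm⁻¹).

13920

Cr²⁺: group 6, so d-count = 6 − 2 = 4.
In the high-spin limit (t2g^3 e_g^1) the orbital term is -0.6Δ_oct = -8130 cm⁻¹, with no excess pairing.
Low-spin t2g^4 e_g^0 gives -1.6Δ_oct = -21680 cm⁻¹, but forming 1 extra pair costs 1P = 27470 cm⁻¹, so E(LS) = -21680 + 27470 = 5790 cm⁻¹.
Thus E(LS) − E(HS) = 13920 cm⁻¹.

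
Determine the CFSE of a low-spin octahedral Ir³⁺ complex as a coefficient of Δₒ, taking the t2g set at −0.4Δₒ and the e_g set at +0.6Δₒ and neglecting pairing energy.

Ir sits in group 9; removing 3 electrons leaves Ir³⁺ with 9 − 3 = 6 d electrons.
Configuration: t2g^6 e_g^0.
CFSE = 6(-0.4Δₒ) + 0(0.6Δₒ) = -2.4Δₒ + 0.0Δₒ = -2.4Δₒ.

-2.4 Δₒ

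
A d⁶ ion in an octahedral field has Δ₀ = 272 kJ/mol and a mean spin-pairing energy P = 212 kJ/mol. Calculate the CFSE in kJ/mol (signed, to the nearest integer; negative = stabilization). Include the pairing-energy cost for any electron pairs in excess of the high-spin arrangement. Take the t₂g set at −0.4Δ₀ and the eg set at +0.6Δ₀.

Since Δ₀ = 272 kJ/mol > P = 212 kJ/mol, the complex adopts the low-spin configuration.
That gives t₂g⁶ eg⁰.
Orbital CFSE = -2.4Δ₀ = -2.4 × 272 = -653 kJ/mol.
Excess pairs vs high-spin: 3 − 1 = 2; pairing cost = +424 kJ/mol.
Net CFSE = -653 + 424 = -229 kJ/mol.

-229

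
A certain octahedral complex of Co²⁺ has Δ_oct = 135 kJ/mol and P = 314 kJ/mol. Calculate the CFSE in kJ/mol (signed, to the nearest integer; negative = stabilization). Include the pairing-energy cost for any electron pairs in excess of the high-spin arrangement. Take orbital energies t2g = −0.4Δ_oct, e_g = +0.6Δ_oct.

-108

Co is in group 9, so Co²⁺ is d⁷ (9 − 2 = 7).
Here Δ_oct < P (135 < 314), so the high-spin state is favoured.
Configuration: t2g^5 e_g^2.
Orbital CFSE = -0.8Δ_oct = -0.8 × 135 = -108 kJ/mol.
High-spin has no excess pairs, so no pairing correction applies.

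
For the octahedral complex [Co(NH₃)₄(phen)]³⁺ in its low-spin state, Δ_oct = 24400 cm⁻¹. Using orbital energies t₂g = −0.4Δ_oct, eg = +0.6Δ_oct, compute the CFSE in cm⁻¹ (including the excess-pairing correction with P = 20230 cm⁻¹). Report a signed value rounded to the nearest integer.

-18100

Ligand charges: 4×(+0) from NH₃ and 1×(+0) from phen sum to +0; with overall charge +3, Co is +3.
Co sits in group 9; removing 3 electrons leaves Co³⁺ with 9 − 3 = 6 d electrons.
Configuration: t₂g⁶ eg⁰.
Orbital CFSE = 6(-0.4) + 0(0.6) = -2.4Δ_oct = -2.4 × 24400 = -58560 cm⁻¹.
High-spin d⁶ would be t₂g⁴ eg² with 1 pair; low-spin has 3, so 2 excess pairs cost +2P = +40460 cm⁻¹.
Overall CFSE = -58560 + 40460 = -18100 cm⁻¹.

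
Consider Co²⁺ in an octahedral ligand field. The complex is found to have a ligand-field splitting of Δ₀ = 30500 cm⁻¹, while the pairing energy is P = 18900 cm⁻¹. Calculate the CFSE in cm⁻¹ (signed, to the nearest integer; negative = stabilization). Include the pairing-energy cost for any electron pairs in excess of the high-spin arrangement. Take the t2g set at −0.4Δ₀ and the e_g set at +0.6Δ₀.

-36000

Group 9 minus oxidation state +2 gives a d⁷ configuration for Co²⁺.
Here Δ₀ > P (30500 > 18900), so the low-spin state is favoured.
Filling d⁷ accordingly: t2g^6 e_g^1.
Orbital CFSE = -1.8Δ₀ = -1.8 × 30500 = -54900 cm⁻¹.
Excess pairs vs high-spin: 3 − 2 = 1; pairing cost = +18900 cm⁻¹.
Net CFSE = -54900 + 18900 = -36000 cm⁻¹.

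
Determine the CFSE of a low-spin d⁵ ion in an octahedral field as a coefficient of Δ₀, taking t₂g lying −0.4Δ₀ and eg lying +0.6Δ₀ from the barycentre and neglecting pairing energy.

-2.0 Δ₀

Configuration: t₂g⁵ eg⁰.
CFSE = 5(-0.4Δ₀) + 0(0.6Δ₀) = -2.0Δ₀ + 0.0Δ₀ = -2.0Δ₀.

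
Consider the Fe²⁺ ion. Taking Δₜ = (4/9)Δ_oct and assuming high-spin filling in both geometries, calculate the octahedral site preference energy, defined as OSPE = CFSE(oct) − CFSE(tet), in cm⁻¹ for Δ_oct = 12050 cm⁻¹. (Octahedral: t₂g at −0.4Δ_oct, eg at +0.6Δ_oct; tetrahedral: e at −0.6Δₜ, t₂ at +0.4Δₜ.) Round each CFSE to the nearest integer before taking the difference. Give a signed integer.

-1607

Fe²⁺: group 8, so d-count = 8 − 2 = 6.
In an octahedral site d⁶ (HS) is t₂g⁴ eg², giving CFSE(oct) = -0.4Δ_oct = -4820 cm⁻¹.
Tetrahedral e³ t₂³ gives -0.6Δₜ = -0.6 × (4/9) × 12050 = -3213 cm⁻¹.
OSPE = CFSE(oct) − CFSE(tet) = -4820 − (-3213) = -1607 cm⁻¹.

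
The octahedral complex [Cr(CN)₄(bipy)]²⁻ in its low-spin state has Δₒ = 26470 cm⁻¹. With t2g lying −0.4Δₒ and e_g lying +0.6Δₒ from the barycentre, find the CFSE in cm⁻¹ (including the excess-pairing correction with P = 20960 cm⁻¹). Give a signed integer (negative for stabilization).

-21392

Ligand charges: 4×(-1) from CN⁻ and 1×(+0) from bipy sum to -4; with overall charge -2, Cr is +2.
Cr²⁺: group 6, so d-count = 6 − 2 = 4.
Electron filling gives t2g^4 e_g^0.
The orbital stabilization is -1.6Δₒ = -1.6 × 26470 = -42352 cm⁻¹.
Relative to high-spin t2g^3 e_g^1 (0 paired), the low-spin configuration has 1 additional pair, contributing +1 × 20960 = +20960 cm⁻¹.
Overall CFSE = -42352 + 20960 = -21392 cm⁻¹.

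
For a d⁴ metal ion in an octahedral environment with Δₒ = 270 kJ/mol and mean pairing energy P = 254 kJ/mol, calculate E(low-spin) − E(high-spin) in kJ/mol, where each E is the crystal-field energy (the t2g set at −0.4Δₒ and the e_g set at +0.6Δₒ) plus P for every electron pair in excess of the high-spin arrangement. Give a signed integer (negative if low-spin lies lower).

-16

High-spin: t2g^3 e_g^1, CFSE = -0.6Δₒ = -162 kJ/mol.
Low-spin: t2g^4 e_g^0, orbital CFSE = -1.6Δₒ = -432 kJ/mol; plus 1 excess pair × P = +254 kJ/mol; total -178 kJ/mol.
Thus E(LS) − E(HS) = -16 kJ/mol.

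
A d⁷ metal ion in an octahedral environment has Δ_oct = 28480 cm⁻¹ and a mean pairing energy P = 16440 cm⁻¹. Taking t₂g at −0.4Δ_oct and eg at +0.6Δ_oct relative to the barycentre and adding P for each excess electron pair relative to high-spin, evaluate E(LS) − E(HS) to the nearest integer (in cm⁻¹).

High-spin d⁷ fills as t₂g⁵ eg² with CFSE 5(−0.4) + 2(+0.6) = -0.8Δ_oct = -22784 cm⁻¹.
Low-spin t₂g⁶ eg¹ gives -1.8Δ_oct = -51264 cm⁻¹, but forming 1 extra pair costs 1P = 16440 cm⁻¹, so E(LS) = -51264 + 16440 = -34824 cm⁻¹.
E(LS) − E(HS) = -34824 − (-22784) = -12040 cm⁻¹.

-12040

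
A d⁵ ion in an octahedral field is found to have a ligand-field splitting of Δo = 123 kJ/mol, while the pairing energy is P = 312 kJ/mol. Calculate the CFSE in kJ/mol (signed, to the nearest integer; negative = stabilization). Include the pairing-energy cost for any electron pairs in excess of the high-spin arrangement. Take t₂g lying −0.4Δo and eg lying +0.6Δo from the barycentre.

0

Δo < P, so pairing is avoided: the ground state is high-spin.
Configuration: t₂g³ eg².
Orbital CFSE = 0.0Δo = 0.0 × 123 = 0 kJ/mol.
High-spin has no excess pairs, so no pairing correction applies.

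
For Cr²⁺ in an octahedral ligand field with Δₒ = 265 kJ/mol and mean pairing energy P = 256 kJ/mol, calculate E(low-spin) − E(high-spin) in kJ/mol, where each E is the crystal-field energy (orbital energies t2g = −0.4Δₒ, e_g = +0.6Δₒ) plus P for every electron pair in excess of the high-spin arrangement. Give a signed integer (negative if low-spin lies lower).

-9

Cr is in group 6, so Cr²⁺ is d⁴ (6 − 2 = 4).
In the high-spin limit (t2g^3 e_g^1) the orbital term is -0.6Δₒ = -159 kJ/mol, with no excess pairing.
Low-spin t2g^4 e_g^0 gives -1.6Δₒ = -424 kJ/mol, but forming 1 extra pair costs 1P = 256 kJ/mol, so E(LS) = -424 + 256 = -168 kJ/mol.
Thus E(LS) − E(HS) = -9 kJ/mol.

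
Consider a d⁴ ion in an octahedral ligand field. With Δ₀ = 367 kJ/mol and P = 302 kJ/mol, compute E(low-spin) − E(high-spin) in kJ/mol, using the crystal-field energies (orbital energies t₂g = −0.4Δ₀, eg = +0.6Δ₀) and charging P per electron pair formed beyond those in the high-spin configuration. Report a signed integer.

-65

High-spin d⁴ fills as t₂g³ eg¹ with CFSE 3(−0.4) + 1(+0.6) = -0.6Δ₀ = -220 kJ/mol.
Low-spin: t₂g⁴ eg⁰, orbital CFSE = -1.6Δ₀ = -587 kJ/mol; plus 1 excess pair × P = +302 kJ/mol; total -285 kJ/mol.
E(LS) − E(HS) = -285 − (-220) = -65 kJ/mol.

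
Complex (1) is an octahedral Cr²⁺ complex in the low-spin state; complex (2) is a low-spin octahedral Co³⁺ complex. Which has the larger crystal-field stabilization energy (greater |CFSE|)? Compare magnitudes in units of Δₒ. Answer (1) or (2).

(1): Cr is in group 6, so Cr²⁺ is d⁴ (6 − 2 = 4); t₂g⁴ eg⁰, CFSE = -1.6Δₒ.
(2): Co is in group 9, so Co³⁺ is d⁶ (9 − 3 = 6); t₂g⁶ eg⁰, CFSE = -2.4Δₒ.
So (2) has the larger |CFSE|.

(2)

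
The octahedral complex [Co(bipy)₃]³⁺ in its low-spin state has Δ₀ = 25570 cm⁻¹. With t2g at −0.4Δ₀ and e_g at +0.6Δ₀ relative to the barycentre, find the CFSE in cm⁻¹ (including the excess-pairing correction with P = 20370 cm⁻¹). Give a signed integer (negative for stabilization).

-20628

bipy is neutral, so the +3 overall charge sits on Co: oxidation state +3.
Co³⁺: group 9, so d-count = 9 − 3 = 6.
Electron filling gives t2g^6 e_g^0.
Orbital CFSE = 6(-0.4) + 0(0.6) = -2.4Δ₀ = -2.4 × 25570 = -61368 cm⁻¹.
Pairing penalty: 3 pairs vs 1 in the high-spin reference → 2 extra × P = 40740 cm⁻¹.
Net CFSE = -61368 + 40740 = -20628 cm⁻¹.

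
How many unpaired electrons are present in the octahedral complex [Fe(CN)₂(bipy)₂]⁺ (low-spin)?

1

Ligand charges: 2×(-1) from CN⁻ and 2×(+0) from bipy sum to -2; with overall charge +1, Fe is +3.
Fe sits in group 8; removing 3 electrons leaves Fe³⁺ with 8 − 3 = 5 d electrons.
Configuration: t₂g⁵ eg⁰, giving 1 unpaired electron.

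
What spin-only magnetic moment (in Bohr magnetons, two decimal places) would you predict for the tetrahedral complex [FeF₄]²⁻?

Each F⁻ contributes -1; 4 × (-1) = -4. With overall charge -2, Fe is in the +2 oxidation state.
Fe sits in group 8; removing 2 electrons leaves Fe²⁺ with 8 − 2 = 6 d electrons.
Tetrahedral fields are weak (Δₜ ≈ 4/9 Δₒ), so electrons fill high-spin.
Configuration: e³ t₂³ → 4 unpaired electrons.
μ(spin-only) = √[4(4+2)] = √24 ≈ 4.90 Bohr magnetons.

4.90 Bohr magnetons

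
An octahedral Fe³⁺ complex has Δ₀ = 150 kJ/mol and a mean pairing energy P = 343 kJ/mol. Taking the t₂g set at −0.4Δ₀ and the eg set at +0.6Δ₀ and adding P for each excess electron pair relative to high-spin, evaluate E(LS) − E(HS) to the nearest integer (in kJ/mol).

386

Fe is in group 8, so Fe³⁺ is d⁵ (8 − 3 = 5).
In the high-spin limit (t₂g³ eg²) the orbital term is 0.0Δ₀ = 0 kJ/mol, with no excess pairing.
Low-spin t₂g⁵ eg⁰ gives -2.0Δ₀ = -300 kJ/mol, but forming 2 extra pairs costs 2P = 686 kJ/mol, so E(LS) = -300 + 686 = 386 kJ/mol.
The difference is 386 − (0) = 386 kJ/mol, so high-spin lies lower.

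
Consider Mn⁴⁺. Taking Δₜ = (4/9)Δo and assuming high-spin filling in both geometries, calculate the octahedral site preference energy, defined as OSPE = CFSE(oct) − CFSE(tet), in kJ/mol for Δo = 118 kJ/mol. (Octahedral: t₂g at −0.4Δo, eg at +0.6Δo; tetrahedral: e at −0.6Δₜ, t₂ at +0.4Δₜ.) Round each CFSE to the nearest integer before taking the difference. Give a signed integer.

Mn⁴⁺: group 7, so d-count = 7 − 4 = 3.
Octahedral (high-spin): t2g^3 e_g^0, CFSE = 3(−0.4) + 0(+0.6) = -1.2Δo = -1.2 × 118 = -142 kJ/mol.
Tetrahedral e^2 t2^1 gives -0.8Δₜ = -0.8 × (4/9) × 118 = -42 kJ/mol.
Subtracting, OSPE = -142 − (-42) = -100 kJ/mol.

-100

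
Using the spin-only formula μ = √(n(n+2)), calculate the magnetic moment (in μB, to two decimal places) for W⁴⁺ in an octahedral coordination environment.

W sits in group 6; removing 4 electrons leaves W⁴⁺ with 6 − 4 = 2 d electrons.
Configuration: t₂g² eg⁰ → 2 unpaired electrons.
μ(spin-only) = √[2(2+2)] = √8 ≈ 2.83 μB.

2.83 μB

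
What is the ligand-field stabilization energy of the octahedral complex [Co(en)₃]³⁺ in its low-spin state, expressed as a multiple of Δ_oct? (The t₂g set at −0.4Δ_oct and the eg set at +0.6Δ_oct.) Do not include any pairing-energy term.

en is neutral, so the +3 overall charge sits on Co: oxidation state +3.
Group 9 minus oxidation state +3 gives a d⁶ configuration for Co³⁺.
Configuration: t₂g⁶ eg⁰.
CFSE = 6(-0.4Δ_oct) + 0(0.6Δ_oct) = -2.4Δ_oct + 0.0Δ_oct = -2.4Δ_oct.

-2.4 Δ_oct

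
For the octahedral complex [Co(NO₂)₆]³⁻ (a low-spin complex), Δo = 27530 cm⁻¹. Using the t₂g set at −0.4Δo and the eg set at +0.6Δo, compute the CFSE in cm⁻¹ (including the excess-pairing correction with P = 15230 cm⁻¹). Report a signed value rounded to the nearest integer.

Each NO₂⁻ contributes -1; 6 × (-1) = -6. With overall charge -3, Co is in the +3 oxidation state.
Co is in group 9, so Co³⁺ is d⁶ (9 − 3 = 6).
Electron filling gives t₂g⁶ eg⁰.
The orbital stabilization is -2.4Δo = -2.4 × 27530 = -66072 cm⁻¹.
Pairing penalty: 3 pairs vs 1 in the high-spin reference → 2 extra × P = 30460 cm⁻¹.
Overall CFSE = -66072 + 30460 = -35612 cm⁻¹.

-35612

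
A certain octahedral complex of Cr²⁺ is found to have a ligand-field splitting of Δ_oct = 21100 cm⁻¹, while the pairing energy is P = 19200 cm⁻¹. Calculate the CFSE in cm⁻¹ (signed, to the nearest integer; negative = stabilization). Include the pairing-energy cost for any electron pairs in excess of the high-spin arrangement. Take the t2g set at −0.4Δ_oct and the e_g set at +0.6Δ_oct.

-14560

Cr is in group 6, so Cr²⁺ is d⁴ (6 − 2 = 4).
Since Δ_oct = 21100 cm⁻¹ > P = 19200 cm⁻¹, the complex adopts the low-spin configuration.
That gives t2g^4 e_g^0.
Orbital CFSE = -1.6Δ_oct = -1.6 × 21100 = -33760 cm⁻¹.
Excess pairs vs high-spin: 1 − 0 = 1; pairing cost = +19200 cm⁻¹.
Net CFSE = -33760 + 19200 = -14560 cm⁻¹.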